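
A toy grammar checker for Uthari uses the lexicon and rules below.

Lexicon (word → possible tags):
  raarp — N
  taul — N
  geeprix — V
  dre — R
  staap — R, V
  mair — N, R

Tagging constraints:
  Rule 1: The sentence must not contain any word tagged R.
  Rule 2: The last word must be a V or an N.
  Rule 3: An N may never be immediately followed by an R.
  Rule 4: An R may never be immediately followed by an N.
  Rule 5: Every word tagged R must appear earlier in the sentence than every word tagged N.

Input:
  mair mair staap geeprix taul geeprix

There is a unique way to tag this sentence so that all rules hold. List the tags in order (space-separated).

Candidates per position — 1:mair {N,R}; 2:mair {N,R}; 3:staap {R,V}; 4:geeprix {V}; 5:taul {N}; 6:geeprix {V}.
At position 1, choosing R makes rule 1 impossible to satisfy; hence N.
At position 2, choosing R makes rule 1 impossible to satisfy; hence N.
At position 3, choosing R makes rule 1 impossible to satisfy; hence V.
The only consistent sequence is: N N V V N V.
Checking: rule 1 ✓; rule 2 ✓; rule 3 ✓; rule 4 ✓; rule 5 ✓.

N N V V N V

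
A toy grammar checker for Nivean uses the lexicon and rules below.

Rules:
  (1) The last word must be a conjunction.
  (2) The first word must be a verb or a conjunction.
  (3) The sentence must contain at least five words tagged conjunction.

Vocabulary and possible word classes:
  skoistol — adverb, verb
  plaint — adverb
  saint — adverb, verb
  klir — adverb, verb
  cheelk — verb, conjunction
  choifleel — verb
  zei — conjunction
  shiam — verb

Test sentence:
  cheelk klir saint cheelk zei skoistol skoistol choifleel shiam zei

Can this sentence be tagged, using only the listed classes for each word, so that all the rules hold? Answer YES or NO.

NO

Candidates per position — 1:cheelk {verb,conjunction}; 2:klir {adverb,verb}; 3:saint {adverb,verb}; 4:cheelk {verb,conjunction}; 5:zei {conjunction}; 6:skoistol {adverb,verb}; 7:skoistol {adverb,verb}; 8:choifleel {verb}; 9:shiam {verb}; 10:zei {conjunction}.
Rule 3 cannot be satisfied by any choice of tags from the lexicon.
So there is no consistent tagging.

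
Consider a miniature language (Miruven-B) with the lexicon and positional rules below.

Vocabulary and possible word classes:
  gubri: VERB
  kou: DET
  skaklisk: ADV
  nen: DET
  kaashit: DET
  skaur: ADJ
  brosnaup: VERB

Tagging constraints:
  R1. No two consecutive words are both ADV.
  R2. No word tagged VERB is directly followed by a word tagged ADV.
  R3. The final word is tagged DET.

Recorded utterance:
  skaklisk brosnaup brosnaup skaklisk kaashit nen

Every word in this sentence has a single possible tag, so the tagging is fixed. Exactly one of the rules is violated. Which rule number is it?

Fixed tagging: ADV VERB VERB ADV DET DET.
Rule check: R1 holds, R2 violated, R3 holds.
Only rule 2 fails.

2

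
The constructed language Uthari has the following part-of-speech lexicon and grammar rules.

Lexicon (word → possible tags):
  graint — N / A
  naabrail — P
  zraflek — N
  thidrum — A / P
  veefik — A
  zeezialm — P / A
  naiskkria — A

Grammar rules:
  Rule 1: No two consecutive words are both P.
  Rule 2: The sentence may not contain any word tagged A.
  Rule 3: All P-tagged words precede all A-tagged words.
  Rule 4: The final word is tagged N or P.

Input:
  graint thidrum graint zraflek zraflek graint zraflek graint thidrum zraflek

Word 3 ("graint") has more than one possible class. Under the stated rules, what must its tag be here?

N

Candidates per position — 1:graint {N,A}; 2:thidrum {A,P}; 3:graint {N,A}; 4:zraflek {N}; 5:zraflek {N}; 6:graint {N,A}; 7:zraflek {N}; 8:graint {N,A}; 9:thidrum {A,P}; 10:zraflek {N}.
At position 1, choosing A makes rule 2 impossible to satisfy; hence N.
At position 2, choosing A makes rule 2 impossible to satisfy; hence P.
At position 3, choosing A makes rule 2 impossible to satisfy; hence N.
At position 6, choosing A makes rule 2 impossible to satisfy; hence N.
At position 8, choosing A makes rule 2 impossible to satisfy; hence N.
At position 9, choosing A makes rule 2 impossible to satisfy; hence P.
So the tagging must be: N P N N N N N N P N.
Rule-by-rule: rule 1 holds; rule 2 holds; rule 3 holds; rule 4 holds.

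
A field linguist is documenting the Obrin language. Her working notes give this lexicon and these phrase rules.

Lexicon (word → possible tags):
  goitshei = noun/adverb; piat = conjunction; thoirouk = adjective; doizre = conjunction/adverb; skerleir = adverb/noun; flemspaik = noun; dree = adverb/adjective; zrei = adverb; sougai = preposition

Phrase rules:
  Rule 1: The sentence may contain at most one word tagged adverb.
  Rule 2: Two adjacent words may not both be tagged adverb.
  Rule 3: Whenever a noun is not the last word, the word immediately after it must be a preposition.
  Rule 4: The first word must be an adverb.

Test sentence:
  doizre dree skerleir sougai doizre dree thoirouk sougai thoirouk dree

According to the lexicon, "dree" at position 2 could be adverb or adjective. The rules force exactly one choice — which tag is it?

adjective

Candidates per position — 1:doizre {conjunction,adverb}; 2:dree {adverb,adjective}; 3:skerleir {adverb,noun}; 4:sougai {preposition}; 5:doizre {conjunction,adverb}; 6:dree {adverb,adjective}; 7:thoirouk {adjective}; 8:sougai {preposition}; 9:thoirouk {adjective}; 10:dree {adverb,adjective}.
Position 1: tagging it conjunction would leave rule 4 unsatisfiable, so it must be adverb.
Position 2: tagging it adverb would leave rule 1 unsatisfiable, so it must be adjective.
Position 3: tagging it adverb would leave rule 1 unsatisfiable, so it must be noun.
Position 5: tagging it adverb would leave rule 1 unsatisfiable, so it must be conjunction.
Position 6: tagging it adverb would leave rule 1 unsatisfiable, so it must be adjective.
Position 10: tagging it adverb would leave rule 1 unsatisfiable, so it must be adjective.
The only consistent sequence is: adverb adjective noun preposition conjunction adjective adjective preposition adjective adjective.
Verifying each rule — rule 1 satisfied; rule 2 satisfied; rule 3 satisfied; rule 4 satisfied.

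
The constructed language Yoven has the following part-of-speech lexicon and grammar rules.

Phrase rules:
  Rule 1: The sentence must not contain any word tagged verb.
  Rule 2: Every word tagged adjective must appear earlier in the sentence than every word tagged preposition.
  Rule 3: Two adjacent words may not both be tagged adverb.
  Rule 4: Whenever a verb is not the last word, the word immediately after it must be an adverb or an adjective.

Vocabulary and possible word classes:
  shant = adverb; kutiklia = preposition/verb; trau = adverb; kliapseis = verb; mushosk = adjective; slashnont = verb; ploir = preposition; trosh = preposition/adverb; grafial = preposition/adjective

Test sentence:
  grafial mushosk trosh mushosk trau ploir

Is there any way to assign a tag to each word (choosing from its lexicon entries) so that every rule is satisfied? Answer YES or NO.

YES

Candidates per position — 1:grafial {preposition,adjective}; 2:mushosk {adjective}; 3:trosh {preposition,adverb}; 4:mushosk {adjective}; 5:trau {adverb}; 6:ploir {preposition}.
One satisfying assignment: adjective adjective adverb adjective adverb preposition.
Check: rule 1 ok; rule 2 ok; rule 3 ok; rule 4 ok.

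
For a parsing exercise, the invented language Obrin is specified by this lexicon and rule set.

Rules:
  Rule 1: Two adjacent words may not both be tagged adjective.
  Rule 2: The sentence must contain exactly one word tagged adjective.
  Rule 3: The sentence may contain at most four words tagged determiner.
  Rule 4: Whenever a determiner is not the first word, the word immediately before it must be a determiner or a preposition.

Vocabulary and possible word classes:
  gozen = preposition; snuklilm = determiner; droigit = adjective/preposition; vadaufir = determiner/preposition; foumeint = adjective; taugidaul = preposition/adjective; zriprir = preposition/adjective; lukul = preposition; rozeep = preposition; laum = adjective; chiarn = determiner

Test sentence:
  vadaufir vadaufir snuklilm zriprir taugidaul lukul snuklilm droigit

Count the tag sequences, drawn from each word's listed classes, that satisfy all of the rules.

Candidates per position — 1:vadaufir {determiner,preposition}; 2:vadaufir {determiner,preposition}; 3:snuklilm {determiner}; 4:zriprir {preposition,adjective}; 5:taugidaul {preposition,adjective}; 6:lukul {preposition}; 7:snuklilm {determiner}; 8:droigit {adjective,preposition}.
There are 32 candidate sequences in total.
Checking each against the rules leaves 12 sequences.
Count = 12.

12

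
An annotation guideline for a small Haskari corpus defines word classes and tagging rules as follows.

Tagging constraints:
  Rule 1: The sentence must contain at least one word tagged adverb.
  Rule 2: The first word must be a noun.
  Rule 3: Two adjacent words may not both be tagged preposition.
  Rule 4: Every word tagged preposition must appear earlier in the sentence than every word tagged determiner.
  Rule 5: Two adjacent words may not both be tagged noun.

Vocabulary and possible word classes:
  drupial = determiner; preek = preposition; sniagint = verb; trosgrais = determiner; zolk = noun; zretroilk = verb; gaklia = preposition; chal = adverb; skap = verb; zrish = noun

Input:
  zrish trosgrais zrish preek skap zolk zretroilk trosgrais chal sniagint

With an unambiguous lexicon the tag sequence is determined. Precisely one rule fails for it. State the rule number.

Fixed tagging: noun determiner noun preposition verb noun verb determiner adverb verb.
Checking each rule: R1 ✓, R2 ✓, R3 ✓, R4 ✗, R5 ✓.
Only rule 4 fails.

4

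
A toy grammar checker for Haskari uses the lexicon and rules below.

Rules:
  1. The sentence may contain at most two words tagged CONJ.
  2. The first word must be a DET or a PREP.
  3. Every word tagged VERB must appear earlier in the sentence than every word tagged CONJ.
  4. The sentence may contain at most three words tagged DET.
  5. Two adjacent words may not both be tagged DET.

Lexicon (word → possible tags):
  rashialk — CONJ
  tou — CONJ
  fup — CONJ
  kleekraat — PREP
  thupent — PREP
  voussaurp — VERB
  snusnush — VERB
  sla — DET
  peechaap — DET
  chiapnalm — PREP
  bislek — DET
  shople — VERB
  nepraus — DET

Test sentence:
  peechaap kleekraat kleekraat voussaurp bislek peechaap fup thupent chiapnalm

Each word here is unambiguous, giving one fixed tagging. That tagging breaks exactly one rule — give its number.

5

Fixed tagging: DET PREP PREP VERB DET DET CONJ PREP PREP.
Applying the rules: R1 ✓, R2 ✓, R3 ✓, R4 ✓, R5 ✗.
Only rule 5 fails.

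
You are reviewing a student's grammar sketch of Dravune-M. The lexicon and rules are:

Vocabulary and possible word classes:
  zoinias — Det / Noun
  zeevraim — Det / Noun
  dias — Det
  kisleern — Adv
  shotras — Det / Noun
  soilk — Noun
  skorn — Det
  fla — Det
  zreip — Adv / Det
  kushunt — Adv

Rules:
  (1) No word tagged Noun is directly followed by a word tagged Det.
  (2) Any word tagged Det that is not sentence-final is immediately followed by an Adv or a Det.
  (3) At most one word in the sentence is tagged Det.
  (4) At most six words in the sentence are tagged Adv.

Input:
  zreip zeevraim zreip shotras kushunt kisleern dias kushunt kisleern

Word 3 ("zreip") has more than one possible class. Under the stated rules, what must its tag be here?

Adv

Candidates per position — 1:zreip {Adv,Det}; 2:zeevraim {Det,Noun}; 3:zreip {Adv,Det}; 4:shotras {Det,Noun}; 5:kushunt {Adv}; 6:kisleern {Adv}; 7:dias {Det}; 8:kushunt {Adv}; 9:kisleern {Adv}.
At position 1, choosing Det makes rule 3 impossible to satisfy; hence Adv.
At position 2, choosing Det makes rule 3 impossible to satisfy; hence Noun.
At position 3, choosing Det makes rule 1 impossible to satisfy; hence Adv.
At position 4, choosing Det makes rule 3 impossible to satisfy; hence Noun.
The unique satisfying tagging is: Adv Noun Adv Noun Adv Adv Det Adv Adv.
Checking: rule 1 holds; rule 2 holds; rule 3 holds; rule 4 holds.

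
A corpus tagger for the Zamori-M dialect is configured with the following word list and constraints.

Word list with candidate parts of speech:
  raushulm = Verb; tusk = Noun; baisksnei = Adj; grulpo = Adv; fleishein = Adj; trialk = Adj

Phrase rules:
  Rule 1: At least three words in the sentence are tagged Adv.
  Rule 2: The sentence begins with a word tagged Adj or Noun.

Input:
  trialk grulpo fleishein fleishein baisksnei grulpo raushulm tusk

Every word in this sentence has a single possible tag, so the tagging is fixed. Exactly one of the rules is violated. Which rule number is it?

Fixed tagging: Adj Adv Adj Adj Adj Adv Verb Noun.
Checking each rule: R1 violated, R2 holds.
Only rule 1 fails.

1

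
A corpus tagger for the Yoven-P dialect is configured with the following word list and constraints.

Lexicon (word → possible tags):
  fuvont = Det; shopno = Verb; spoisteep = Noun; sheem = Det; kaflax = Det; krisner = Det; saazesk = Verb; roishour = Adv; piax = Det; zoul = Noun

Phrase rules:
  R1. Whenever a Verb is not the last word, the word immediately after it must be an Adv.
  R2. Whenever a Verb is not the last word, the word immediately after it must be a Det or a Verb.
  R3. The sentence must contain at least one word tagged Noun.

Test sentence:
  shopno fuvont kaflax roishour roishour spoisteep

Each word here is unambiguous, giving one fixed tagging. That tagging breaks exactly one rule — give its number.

Fixed tagging: Verb Det Det Adv Adv Noun.
Rule check: R1 ✗, R2 ✓, R3 ✓.
Only rule 1 fails.

1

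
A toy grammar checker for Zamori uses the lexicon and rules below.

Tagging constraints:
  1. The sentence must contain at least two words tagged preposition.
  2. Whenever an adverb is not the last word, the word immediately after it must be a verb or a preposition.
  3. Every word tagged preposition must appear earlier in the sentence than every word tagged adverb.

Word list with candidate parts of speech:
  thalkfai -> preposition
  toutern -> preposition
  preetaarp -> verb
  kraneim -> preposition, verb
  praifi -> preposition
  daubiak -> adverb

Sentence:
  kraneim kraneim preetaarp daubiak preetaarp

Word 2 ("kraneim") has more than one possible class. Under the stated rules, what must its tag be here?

Candidates per position — 1:kraneim {preposition,verb}; 2:kraneim {preposition,verb}; 3:preetaarp {verb}; 4:daubiak {adverb}; 5:preetaarp {verb}.
Position 1: verb is ruled out by rule 1; that leaves preposition.
Position 2: verb is ruled out by rule 1; that leaves preposition.
So the tagging must be: preposition preposition verb adverb verb.
Verifying each rule — rule 1 satisfied; rule 2 satisfied; rule 3 satisfied.

preposition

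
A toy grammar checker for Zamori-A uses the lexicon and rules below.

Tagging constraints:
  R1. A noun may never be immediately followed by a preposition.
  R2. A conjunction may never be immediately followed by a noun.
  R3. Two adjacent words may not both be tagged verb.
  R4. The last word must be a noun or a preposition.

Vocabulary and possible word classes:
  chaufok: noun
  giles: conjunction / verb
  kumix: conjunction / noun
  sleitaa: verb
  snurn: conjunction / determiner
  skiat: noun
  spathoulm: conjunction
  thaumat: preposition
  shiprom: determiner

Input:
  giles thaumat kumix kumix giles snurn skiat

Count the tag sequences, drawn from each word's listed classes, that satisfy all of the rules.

12

Candidates per position — 1:giles {conjunction,verb}; 2:thaumat {preposition}; 3:kumix {conjunction,noun}; 4:kumix {conjunction,noun}; 5:giles {conjunction,verb}; 6:snurn {conjunction,determiner}; 7:skiat {noun}.
There are 32 candidate sequences in total.
Checking each against the rules leaves 12 sequences.
Count = 12.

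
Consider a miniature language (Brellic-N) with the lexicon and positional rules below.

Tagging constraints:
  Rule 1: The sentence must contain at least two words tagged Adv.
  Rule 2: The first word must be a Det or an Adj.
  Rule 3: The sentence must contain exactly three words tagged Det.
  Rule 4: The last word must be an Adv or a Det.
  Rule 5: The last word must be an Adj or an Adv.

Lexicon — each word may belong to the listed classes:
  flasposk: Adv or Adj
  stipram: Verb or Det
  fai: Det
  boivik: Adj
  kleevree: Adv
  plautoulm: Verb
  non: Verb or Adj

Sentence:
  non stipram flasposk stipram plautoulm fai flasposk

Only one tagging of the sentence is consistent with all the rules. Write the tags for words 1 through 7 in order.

Adj Det Adv Det Verb Det Adv

Candidates per position — 1:non {Verb,Adj}; 2:stipram {Verb,Det}; 3:flasposk {Adv,Adj}; 4:stipram {Verb,Det}; 5:plautoulm {Verb}; 6:fai {Det}; 7:flasposk {Adv,Adj}.
Word 1 cannot be Verb — rule 2 would then fail for every completion. It is Adj.
Word 2 cannot be Verb — rule 3 would then fail for every completion. It is Det.
Word 3 cannot be Adj — rule 1 would then fail for every completion. It is Adv.
Word 4 cannot be Verb — rule 3 would then fail for every completion. It is Det.
Word 7 cannot be Adj — rule 1 would then fail for every completion. It is Adv.
The unique satisfying tagging is: Adj Det Adv Det Verb Det Adv.
Rule-by-rule: rule 1 ok; rule 2 ok; rule 3 ok; rule 4 ok; rule 5 ok.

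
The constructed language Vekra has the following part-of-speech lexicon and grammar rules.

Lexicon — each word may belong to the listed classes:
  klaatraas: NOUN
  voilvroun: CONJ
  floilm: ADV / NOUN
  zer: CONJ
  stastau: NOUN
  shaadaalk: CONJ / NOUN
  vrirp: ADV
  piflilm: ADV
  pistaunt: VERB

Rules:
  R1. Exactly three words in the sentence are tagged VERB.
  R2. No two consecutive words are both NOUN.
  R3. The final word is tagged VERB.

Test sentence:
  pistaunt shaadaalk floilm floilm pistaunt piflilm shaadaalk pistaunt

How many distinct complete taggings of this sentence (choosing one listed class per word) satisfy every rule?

Candidates per position — 1:pistaunt {VERB}; 2:shaadaalk {CONJ,NOUN}; 3:floilm {ADV,NOUN}; 4:floilm {ADV,NOUN}; 5:pistaunt {VERB}; 6:piflilm {ADV}; 7:shaadaalk {CONJ,NOUN}; 8:pistaunt {VERB}.
There are 16 candidate sequences in total.
Checking each against the rules leaves 10 sequences.
Count = 10.

10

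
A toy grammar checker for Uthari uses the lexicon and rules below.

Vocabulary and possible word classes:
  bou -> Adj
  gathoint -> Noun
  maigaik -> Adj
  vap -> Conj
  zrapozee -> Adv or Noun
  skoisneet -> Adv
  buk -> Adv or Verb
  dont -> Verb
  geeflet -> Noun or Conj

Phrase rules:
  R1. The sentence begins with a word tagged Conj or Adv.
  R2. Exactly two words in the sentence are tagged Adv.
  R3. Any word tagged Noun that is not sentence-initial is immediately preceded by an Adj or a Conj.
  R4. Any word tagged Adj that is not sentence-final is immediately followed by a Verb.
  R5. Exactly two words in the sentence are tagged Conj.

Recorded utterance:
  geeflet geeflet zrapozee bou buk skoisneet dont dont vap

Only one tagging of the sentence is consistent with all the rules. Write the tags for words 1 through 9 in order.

Conj Noun Adv Adj Verb Adv Verb Verb Conj

Candidates per position — 1:geeflet {Noun,Conj}; 2:geeflet {Noun,Conj}; 3:zrapozee {Adv,Noun}; 4:bou {Adj}; 5:buk {Adv,Verb}; 6:skoisneet {Adv}; 7:dont {Verb}; 8:dont {Verb}; 9:vap {Conj}.
If word 1 were Noun, no tagging could satisfy rule 1; so word 1 is Conj.
If word 2 were Conj, no tagging could satisfy rule 5; so word 2 is Noun.
If word 3 were Noun, no tagging could satisfy rule 3; so word 3 is Adv.
If word 5 were Adv, no tagging could satisfy rule 2; so word 5 is Verb.
The only consistent sequence is: Conj Noun Adv Adj Verb Adv Verb Verb Conj.
Verifying each rule — rule 1 ok; rule 2 ok; rule 3 ok; rule 4 ok; rule 5 ok.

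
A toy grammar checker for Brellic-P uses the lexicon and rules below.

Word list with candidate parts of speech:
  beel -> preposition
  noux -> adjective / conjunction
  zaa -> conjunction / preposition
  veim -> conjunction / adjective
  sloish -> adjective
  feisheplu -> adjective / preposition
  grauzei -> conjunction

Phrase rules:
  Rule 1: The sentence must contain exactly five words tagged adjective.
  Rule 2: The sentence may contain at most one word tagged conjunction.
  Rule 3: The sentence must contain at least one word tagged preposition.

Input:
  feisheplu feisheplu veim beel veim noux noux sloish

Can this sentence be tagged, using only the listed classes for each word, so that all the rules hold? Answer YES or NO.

Candidates per position — 1:feisheplu {adjective,preposition}; 2:feisheplu {adjective,preposition}; 3:veim {conjunction,adjective}; 4:beel {preposition}; 5:veim {conjunction,adjective}; 6:noux {adjective,conjunction}; 7:noux {adjective,conjunction}; 8:sloish {adjective}.
One satisfying assignment: preposition preposition adjective preposition adjective adjective adjective adjective.
Checking: rule 1 satisfied; rule 2 satisfied; rule 3 satisfied.

YES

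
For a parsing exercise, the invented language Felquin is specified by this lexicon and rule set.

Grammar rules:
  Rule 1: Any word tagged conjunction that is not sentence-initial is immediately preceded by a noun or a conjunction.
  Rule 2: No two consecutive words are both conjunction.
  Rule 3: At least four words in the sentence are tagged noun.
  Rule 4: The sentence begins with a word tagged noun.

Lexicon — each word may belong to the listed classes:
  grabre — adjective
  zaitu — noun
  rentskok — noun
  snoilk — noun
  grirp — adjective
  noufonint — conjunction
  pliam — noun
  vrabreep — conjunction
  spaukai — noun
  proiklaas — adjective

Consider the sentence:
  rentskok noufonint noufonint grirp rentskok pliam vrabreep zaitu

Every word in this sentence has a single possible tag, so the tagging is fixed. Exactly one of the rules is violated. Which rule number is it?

2

Fixed tagging: noun conjunction conjunction adjective noun noun conjunction noun.
Rule check: R1 ✓, R2 ✗, R3 ✓, R4 ✓.
Only rule 2 fails.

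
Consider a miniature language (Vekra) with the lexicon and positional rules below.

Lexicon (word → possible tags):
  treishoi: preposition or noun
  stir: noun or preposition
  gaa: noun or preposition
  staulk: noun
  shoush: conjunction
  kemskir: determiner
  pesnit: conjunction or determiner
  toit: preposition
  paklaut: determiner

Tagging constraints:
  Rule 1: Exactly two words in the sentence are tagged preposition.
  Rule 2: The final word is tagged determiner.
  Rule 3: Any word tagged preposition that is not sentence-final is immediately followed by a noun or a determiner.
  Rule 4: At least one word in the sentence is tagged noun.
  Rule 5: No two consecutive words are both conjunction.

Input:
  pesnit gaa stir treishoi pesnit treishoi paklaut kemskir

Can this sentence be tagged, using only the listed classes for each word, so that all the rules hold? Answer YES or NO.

YES

Candidates per position — 1:pesnit {conjunction,determiner}; 2:gaa {noun,preposition}; 3:stir {noun,preposition}; 4:treishoi {preposition,noun}; 5:pesnit {conjunction,determiner}; 6:treishoi {preposition,noun}; 7:paklaut {determiner}; 8:kemskir {determiner}.
One satisfying assignment: conjunction noun preposition noun conjunction preposition determiner determiner.
Rule-by-rule: rule 1 satisfied; rule 2 satisfied; rule 3 satisfied; rule 4 satisfied; rule 5 satisfied.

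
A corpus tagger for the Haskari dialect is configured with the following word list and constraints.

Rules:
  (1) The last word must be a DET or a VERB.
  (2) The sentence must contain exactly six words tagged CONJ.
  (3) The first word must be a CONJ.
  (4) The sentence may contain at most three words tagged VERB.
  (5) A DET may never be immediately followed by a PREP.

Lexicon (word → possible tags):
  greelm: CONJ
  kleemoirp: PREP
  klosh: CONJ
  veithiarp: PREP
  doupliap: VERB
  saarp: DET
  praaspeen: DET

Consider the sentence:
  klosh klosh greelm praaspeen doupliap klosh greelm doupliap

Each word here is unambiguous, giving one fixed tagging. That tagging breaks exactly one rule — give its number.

Fixed tagging: CONJ CONJ CONJ DET VERB CONJ CONJ VERB.
Checking each rule: R1 pass, R2 fail, R3 pass, R4 pass, R5 pass.
Only rule 2 fails.

2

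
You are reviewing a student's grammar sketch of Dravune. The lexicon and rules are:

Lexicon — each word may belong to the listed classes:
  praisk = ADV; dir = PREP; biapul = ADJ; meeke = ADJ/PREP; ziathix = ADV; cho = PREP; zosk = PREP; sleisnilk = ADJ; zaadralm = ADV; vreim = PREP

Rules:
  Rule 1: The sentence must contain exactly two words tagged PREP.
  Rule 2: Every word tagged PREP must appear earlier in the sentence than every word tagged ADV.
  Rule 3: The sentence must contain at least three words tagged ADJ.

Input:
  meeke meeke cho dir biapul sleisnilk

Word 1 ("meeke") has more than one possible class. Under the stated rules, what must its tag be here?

ADJ

Candidates per position — 1:meeke {ADJ,PREP}; 2:meeke {ADJ,PREP}; 3:cho {PREP}; 4:dir {PREP}; 5:biapul {ADJ}; 6:sleisnilk {ADJ}.
Position 1: tagging it PREP would leave rule 1 unsatisfiable, so it must be ADJ.
Position 2: tagging it PREP would leave rule 1 unsatisfiable, so it must be ADJ.
That leaves exactly one tagging: ADJ ADJ PREP PREP ADJ ADJ.
Rule-by-rule: rule 1 ok; rule 2 ok; rule 3 ok.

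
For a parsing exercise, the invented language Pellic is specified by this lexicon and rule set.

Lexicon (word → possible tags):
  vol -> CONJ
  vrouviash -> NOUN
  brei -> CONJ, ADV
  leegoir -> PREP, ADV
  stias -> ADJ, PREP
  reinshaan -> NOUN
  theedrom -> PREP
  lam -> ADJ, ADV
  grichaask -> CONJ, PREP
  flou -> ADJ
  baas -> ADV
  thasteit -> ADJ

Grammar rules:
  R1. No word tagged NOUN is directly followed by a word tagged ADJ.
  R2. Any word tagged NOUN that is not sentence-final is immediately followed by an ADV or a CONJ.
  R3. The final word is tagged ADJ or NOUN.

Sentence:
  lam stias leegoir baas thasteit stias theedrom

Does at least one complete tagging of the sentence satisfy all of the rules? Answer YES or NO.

Candidates per position — 1:lam {ADJ,ADV}; 2:stias {ADJ,PREP}; 3:leegoir {PREP,ADV}; 4:baas {ADV}; 5:thasteit {ADJ}; 6:stias {ADJ,PREP}; 7:theedrom {PREP}.
Rule 3 cannot be satisfied by any choice of tags from the lexicon.
So there is no consistent tagging.

NO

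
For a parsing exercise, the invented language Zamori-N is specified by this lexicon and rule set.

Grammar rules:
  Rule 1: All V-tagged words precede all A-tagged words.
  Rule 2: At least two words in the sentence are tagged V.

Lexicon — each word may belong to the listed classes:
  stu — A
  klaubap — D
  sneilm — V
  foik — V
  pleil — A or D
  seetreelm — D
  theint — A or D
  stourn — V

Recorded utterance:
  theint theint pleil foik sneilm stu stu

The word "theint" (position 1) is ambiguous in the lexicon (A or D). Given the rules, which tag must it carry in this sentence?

D

Candidates per position — 1:theint {A,D}; 2:theint {A,D}; 3:pleil {A,D}; 4:foik {V}; 5:sneilm {V}; 6:stu {A}; 7:stu {A}.
Position 1: tagging it A would leave rule 1 unsatisfiable, so it must be D.
Position 2: tagging it A would leave rule 1 unsatisfiable, so it must be D.
Position 3: tagging it A would leave rule 1 unsatisfiable, so it must be D.
The unique satisfying tagging is: D D D V V A A.
Checking: rule 1 satisfied; rule 2 satisfied.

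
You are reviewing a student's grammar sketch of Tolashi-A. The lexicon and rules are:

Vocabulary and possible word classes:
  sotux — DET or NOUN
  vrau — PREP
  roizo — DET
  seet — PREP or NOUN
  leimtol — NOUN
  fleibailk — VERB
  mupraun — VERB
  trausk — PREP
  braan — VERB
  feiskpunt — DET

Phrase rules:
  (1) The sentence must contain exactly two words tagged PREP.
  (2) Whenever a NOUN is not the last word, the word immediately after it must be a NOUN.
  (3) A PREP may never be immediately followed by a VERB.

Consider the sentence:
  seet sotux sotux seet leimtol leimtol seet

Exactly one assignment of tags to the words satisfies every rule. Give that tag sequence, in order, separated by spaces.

PREP DET DET PREP NOUN NOUN NOUN

Candidates per position — 1:seet {PREP,NOUN}; 2:sotux {DET,NOUN}; 3:sotux {DET,NOUN}; 4:seet {PREP,NOUN}; 5:leimtol {NOUN}; 6:leimtol {NOUN}; 7:seet {PREP,NOUN}.
At position 7, choosing PREP makes rule 2 impossible to satisfy; hence NOUN.
At position 1, choosing NOUN makes rule 1 impossible to satisfy; hence PREP.
At position 4, choosing NOUN makes rule 1 impossible to satisfy; hence PREP.
At position 2, choosing NOUN makes rule 2 impossible to satisfy; hence DET.
At position 3, choosing NOUN makes rule 2 impossible to satisfy; hence DET.
The unique satisfying tagging is: PREP DET DET PREP NOUN NOUN NOUN.
Verifying each rule — rule 1 holds; rule 2 holds; rule 3 holds.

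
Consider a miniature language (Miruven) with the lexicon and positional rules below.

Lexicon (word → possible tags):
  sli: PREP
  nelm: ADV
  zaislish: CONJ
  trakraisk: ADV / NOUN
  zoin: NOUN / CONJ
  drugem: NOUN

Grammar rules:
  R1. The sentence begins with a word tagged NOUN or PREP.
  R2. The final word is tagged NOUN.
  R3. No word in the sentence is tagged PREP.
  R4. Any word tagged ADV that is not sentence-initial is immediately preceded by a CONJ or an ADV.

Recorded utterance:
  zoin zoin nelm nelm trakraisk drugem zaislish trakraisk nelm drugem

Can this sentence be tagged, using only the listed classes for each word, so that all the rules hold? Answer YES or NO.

Candidates per position — 1:zoin {NOUN,CONJ}; 2:zoin {NOUN,CONJ}; 3:nelm {ADV}; 4:nelm {ADV}; 5:trakraisk {ADV,NOUN}; 6:drugem {NOUN}; 7:zaislish {CONJ}; 8:trakraisk {ADV,NOUN}; 9:nelm {ADV}; 10:drugem {NOUN}.
One satisfying assignment: NOUN CONJ ADV ADV ADV NOUN CONJ ADV ADV NOUN.
Checking: rule 1 ✓; rule 2 ✓; rule 3 ✓; rule 4 ✓.

YES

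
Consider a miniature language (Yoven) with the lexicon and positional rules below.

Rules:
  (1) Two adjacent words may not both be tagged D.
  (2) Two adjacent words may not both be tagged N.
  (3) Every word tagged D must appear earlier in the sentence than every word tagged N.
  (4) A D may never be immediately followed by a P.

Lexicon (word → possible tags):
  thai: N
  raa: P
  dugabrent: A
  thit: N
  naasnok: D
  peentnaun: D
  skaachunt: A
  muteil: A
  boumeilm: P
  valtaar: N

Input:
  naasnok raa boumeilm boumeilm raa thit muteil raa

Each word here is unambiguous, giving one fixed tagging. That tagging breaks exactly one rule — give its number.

4

Fixed tagging: D P P P P N A P.
Applying the rules: R1 ✓, R2 ✓, R3 ✓, R4 ✗.
Only rule 4 fails.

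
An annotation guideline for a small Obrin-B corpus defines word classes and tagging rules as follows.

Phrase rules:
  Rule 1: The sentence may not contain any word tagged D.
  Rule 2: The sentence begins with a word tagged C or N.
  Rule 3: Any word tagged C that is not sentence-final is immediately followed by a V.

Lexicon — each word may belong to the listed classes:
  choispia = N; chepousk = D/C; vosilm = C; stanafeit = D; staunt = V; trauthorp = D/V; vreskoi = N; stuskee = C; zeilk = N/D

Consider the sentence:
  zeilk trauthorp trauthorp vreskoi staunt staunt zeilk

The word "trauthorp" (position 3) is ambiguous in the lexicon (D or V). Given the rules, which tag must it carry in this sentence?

V

Candidates per position — 1:zeilk {N,D}; 2:trauthorp {D,V}; 3:trauthorp {D,V}; 4:vreskoi {N}; 5:staunt {V}; 6:staunt {V}; 7:zeilk {N,D}.
Word 1 cannot be D — rule 1 would then fail for every completion. It is N.
Word 2 cannot be D — rule 1 would then fail for every completion. It is V.
Word 3 cannot be D — rule 1 would then fail for every completion. It is V.
Word 7 cannot be D — rule 1 would then fail for every completion. It is N.
The unique satisfying tagging is: N V V N V V N.
Rule-by-rule: rule 1 satisfied; rule 2 satisfied; rule 3 satisfied.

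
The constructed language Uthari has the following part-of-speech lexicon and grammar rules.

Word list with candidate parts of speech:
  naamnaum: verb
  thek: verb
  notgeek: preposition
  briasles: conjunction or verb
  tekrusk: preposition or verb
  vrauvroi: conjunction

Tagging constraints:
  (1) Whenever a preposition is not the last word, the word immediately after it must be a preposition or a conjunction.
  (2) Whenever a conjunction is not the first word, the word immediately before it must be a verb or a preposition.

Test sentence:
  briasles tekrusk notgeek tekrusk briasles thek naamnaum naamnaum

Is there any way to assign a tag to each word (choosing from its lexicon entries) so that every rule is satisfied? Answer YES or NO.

Candidates per position — 1:briasles {conjunction,verb}; 2:tekrusk {preposition,verb}; 3:notgeek {preposition}; 4:tekrusk {preposition,verb}; 5:briasles {conjunction,verb}; 6:thek {verb}; 7:naamnaum {verb}; 8:naamnaum {verb}.
One satisfying assignment: verb verb preposition preposition conjunction verb verb verb.
Checking: rule 1 satisfied; rule 2 satisfied.

YES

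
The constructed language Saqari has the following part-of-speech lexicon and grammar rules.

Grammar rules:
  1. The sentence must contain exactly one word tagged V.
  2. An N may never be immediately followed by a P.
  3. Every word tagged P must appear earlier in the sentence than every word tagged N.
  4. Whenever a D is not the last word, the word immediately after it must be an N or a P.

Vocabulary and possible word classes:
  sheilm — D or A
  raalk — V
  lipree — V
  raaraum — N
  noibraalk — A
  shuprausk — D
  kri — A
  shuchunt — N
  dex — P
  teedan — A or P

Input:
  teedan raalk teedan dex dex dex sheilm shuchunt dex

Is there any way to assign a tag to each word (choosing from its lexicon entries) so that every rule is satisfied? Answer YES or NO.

NO

Candidates per position — 1:teedan {A,P}; 2:raalk {V}; 3:teedan {A,P}; 4:dex {P}; 5:dex {P}; 6:dex {P}; 7:sheilm {D,A}; 8:shuchunt {N}; 9:dex {P}.
Rule 2 cannot be satisfied by any choice of tags from the lexicon.
So there is no consistent tagging.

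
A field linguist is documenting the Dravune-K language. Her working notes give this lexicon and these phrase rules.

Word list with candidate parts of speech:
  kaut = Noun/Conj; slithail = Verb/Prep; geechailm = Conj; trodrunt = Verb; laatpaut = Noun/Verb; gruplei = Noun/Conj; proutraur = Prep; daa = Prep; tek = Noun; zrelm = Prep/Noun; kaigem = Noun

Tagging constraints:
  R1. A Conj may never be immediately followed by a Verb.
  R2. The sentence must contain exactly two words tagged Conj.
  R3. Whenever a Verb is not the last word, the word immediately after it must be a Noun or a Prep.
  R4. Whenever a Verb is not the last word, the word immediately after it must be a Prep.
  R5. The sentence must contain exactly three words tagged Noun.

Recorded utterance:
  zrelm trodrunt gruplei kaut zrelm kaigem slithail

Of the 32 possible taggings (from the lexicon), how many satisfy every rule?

Candidates per position — 1:zrelm {Prep,Noun}; 2:trodrunt {Verb}; 3:gruplei {Noun,Conj}; 4:kaut {Noun,Conj}; 5:zrelm {Prep,Noun}; 6:kaigem {Noun}; 7:slithail {Verb,Prep}.
There are 32 candidate sequences in total.
Rule 4 cannot be satisfied by any choice of tags from the lexicon.
So there is no consistent tagging.
Count = 0.

0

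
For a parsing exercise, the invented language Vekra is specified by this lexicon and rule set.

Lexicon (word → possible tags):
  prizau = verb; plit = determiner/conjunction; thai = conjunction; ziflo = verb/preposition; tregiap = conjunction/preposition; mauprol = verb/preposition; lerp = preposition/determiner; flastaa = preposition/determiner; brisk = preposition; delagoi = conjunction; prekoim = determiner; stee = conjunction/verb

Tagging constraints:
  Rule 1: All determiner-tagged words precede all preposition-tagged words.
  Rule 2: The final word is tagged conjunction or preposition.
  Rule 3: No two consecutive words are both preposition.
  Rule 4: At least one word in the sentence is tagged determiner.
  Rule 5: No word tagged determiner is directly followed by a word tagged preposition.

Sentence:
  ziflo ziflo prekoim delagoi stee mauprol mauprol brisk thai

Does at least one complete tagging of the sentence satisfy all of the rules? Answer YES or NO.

YES

Candidates per position — 1:ziflo {verb,preposition}; 2:ziflo {verb,preposition}; 3:prekoim {determiner}; 4:delagoi {conjunction}; 5:stee {conjunction,verb}; 6:mauprol {verb,preposition}; 7:mauprol {verb,preposition}; 8:brisk {preposition}; 9:thai {conjunction}.
One satisfying assignment: verb verb determiner conjunction verb verb verb preposition conjunction.
Verifying each rule — rule 1 ok; rule 2 ok; rule 3 ok; rule 4 ok; rule 5 ok.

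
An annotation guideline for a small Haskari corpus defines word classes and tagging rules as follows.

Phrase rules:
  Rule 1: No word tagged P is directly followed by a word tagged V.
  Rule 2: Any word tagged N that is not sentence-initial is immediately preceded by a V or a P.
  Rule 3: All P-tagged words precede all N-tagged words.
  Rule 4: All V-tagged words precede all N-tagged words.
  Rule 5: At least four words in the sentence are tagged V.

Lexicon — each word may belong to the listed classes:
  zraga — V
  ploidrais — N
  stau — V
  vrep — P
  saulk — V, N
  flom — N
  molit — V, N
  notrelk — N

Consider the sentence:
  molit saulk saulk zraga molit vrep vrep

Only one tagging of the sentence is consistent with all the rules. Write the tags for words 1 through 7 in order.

V V V V V P P

Candidates per position — 1:molit {V,N}; 2:saulk {V,N}; 3:saulk {V,N}; 4:zraga {V}; 5:molit {V,N}; 6:vrep {P}; 7:vrep {P}.
At position 1, choosing N makes rule 3 impossible to satisfy; hence V.
At position 2, choosing N makes rule 3 impossible to satisfy; hence V.
At position 3, choosing N makes rule 3 impossible to satisfy; hence V.
At position 5, choosing N makes rule 3 impossible to satisfy; hence V.
So the tagging must be: V V V V V P P.
Rule-by-rule: rule 1 ok; rule 2 ok; rule 3 ok; rule 4 ok; rule 5 ok.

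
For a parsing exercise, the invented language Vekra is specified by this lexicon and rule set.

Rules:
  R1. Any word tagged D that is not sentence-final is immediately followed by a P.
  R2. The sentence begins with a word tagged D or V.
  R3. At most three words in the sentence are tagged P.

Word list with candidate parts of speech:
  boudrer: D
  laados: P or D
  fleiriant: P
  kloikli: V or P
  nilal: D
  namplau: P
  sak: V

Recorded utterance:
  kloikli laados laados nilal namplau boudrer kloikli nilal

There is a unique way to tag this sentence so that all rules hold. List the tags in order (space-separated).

Candidates per position — 1:kloikli {V,P}; 2:laados {P,D}; 3:laados {P,D}; 4:nilal {D}; 5:namplau {P}; 6:boudrer {D}; 7:kloikli {V,P}; 8:nilal {D}.
Position 1: tagging it P would leave rule 2 unsatisfiable, so it must be V.
Position 3: tagging it D would leave rule 1 unsatisfiable, so it must be P.
Position 7: tagging it V would leave rule 1 unsatisfiable, so it must be P.
Position 2: tagging it P would leave rule 3 unsatisfiable, so it must be D.
The only consistent sequence is: V D P D P D P D.
Rule-by-rule: rule 1 holds; rule 2 holds; rule 3 holds.

V D P D P D P D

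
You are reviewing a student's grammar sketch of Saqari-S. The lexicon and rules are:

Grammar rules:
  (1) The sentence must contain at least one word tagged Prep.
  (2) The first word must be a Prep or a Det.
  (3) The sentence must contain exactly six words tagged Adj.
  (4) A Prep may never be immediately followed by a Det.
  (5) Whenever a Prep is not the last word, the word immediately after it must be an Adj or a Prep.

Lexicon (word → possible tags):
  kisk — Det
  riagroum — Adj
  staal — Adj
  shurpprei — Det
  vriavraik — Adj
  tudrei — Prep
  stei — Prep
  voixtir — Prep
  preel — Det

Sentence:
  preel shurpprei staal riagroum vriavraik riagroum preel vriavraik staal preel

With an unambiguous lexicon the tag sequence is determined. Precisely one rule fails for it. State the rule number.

1

Fixed tagging: Det Det Adj Adj Adj Adj Det Adj Adj Det.
Checking each rule: R1 fails, R2 ok, R3 ok, R4 ok, R5 ok.
Only rule 1 fails.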